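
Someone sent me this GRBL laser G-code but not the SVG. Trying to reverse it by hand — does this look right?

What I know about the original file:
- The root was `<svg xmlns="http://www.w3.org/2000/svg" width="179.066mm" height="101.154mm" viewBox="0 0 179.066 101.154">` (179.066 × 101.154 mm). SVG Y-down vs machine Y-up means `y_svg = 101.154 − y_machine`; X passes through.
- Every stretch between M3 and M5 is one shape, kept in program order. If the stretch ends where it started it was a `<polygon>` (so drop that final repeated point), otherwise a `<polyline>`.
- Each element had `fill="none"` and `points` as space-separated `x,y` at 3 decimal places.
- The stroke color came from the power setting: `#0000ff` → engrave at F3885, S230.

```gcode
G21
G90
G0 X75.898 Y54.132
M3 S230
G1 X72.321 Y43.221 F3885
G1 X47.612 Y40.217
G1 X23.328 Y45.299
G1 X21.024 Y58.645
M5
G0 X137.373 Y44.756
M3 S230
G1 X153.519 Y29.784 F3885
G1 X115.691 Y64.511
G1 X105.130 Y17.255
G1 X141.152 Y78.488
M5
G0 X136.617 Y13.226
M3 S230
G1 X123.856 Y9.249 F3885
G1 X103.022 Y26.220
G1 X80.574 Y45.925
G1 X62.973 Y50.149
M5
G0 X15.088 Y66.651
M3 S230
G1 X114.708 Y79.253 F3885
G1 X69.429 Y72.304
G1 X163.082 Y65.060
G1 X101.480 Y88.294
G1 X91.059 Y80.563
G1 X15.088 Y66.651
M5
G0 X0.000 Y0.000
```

Machine Y-up, SVG Y-down with viewBox height 101.154, so y_svg = 101.154 − y_machine; X carries over. Every run uses S230, so all elements get stroke `#0000ff` (engrave).

Run 1: The run is open, so emit a `<polyline>` with points (Y-flipped): 75.898,47.022 72.321,57.933 47.612,60.937 23.328,55.855 21.024,42.509.

Run 2: The run is open, so emit a `<polyline>` with points (Y-flipped): 137.373,56.398 153.519,71.370 115.691,36.643 105.130,83.899 141.152,22.666.

Run 3: The run is open, so emit a `<polyline>` with points (Y-flipped): 136.617,87.928 123.856,91.905 103.022,74.934 80.574,55.229 62.973,51.005.

Run 4: The run returns to its start, so emit a `<polygon>` with points (Y-flipped): 15.088,34.503 114.708,21.901 69.429,28.850 163.082,36.094 101.480,12.860 91.059,20.591.

<svg xmlns="http://www.w3.org/2000/svg" width="179.066mm" height="101.154mm" viewBox="0 0 179.066 101.154">
  <polyline points="75.898,47.022 72.321,57.933 47.612,60.937 23.328,55.855 21.024,42.509" fill="none" stroke="#0000ff"/>
  <polyline points="137.373,56.398 153.519,71.370 115.691,36.643 105.130,83.899 141.152,22.666" fill="none" stroke="#0000ff"/>
  <polyline points="136.617,87.928 123.856,91.905 103.022,74.934 80.574,55.229 62.973,51.005" fill="none" stroke="#0000ff"/>
  <polygon points="15.088,34.503 114.708,21.901 69.429,28.850 163.082,36.094 101.480,12.860 91.059,20.591" fill="none" stroke="#0000ff"/>
</svg>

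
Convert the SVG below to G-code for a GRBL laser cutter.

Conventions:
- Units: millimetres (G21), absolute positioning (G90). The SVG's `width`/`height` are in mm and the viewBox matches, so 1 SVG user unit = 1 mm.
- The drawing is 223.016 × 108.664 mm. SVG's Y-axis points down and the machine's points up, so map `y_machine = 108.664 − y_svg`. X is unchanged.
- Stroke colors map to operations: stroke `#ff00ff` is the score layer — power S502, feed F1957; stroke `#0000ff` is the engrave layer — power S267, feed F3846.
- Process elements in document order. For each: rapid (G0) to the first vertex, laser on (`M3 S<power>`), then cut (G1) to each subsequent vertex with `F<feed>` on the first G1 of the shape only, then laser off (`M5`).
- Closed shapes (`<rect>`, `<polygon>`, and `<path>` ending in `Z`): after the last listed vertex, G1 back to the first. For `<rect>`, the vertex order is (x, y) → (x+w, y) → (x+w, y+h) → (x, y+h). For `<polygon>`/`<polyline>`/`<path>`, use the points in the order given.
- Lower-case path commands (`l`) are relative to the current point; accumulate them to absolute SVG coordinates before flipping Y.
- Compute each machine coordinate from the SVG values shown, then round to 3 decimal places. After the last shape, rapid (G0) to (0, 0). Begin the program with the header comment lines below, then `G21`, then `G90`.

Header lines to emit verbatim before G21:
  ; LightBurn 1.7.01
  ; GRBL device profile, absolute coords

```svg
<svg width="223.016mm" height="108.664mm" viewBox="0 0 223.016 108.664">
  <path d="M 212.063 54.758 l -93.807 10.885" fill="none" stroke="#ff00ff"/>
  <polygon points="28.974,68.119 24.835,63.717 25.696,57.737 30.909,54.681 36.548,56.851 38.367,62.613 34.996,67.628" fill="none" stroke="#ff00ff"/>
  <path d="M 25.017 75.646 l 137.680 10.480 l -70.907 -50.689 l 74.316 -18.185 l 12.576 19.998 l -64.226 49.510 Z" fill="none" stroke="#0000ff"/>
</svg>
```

; LightBurn 1.7.01
; GRBL device profile, absolute coords
G21
G90
G0 X212.063 Y53.906
M3 S502
G1 X118.256 Y43.021 F1957
M5
G0 X28.974 Y40.545
M3 S502
G1 X24.835 Y44.947 F1957
G1 X25.696 Y50.927
G1 X30.909 Y53.983
G1 X36.548 Y51.813
G1 X38.367 Y46.051
G1 X34.996 Y41.036
G1 X28.974 Y40.545
M5
G0 X25.017 Y33.018
M3 S267
G1 X162.697 Y22.538 F3846
G1 X91.790 Y73.227
G1 X166.106 Y91.412
G1 X178.682 Y71.414
G1 X114.456 Y21.904
G1 X25.017 Y33.018
M5
G0 X0.000 Y0.000

Since the viewBox matches the mm dimensions, user units are millimetres directly. The only transform is the Y-flip y_m = 108.664 − y_svg.

Shape 1 is a line segment drawn with `<path>`. Its stroke #ff00ff means score at S502, F1957. After flipping Y the toolpath is (212.063,53.906) → (118.256,43.021).

Shape 2 is a regular polygon drawn with `<polygon>`. Its stroke #ff00ff means score at S502, F1957. After flipping Y the toolpath is (28.974,40.545) → (24.835,44.947) → (25.696,50.927) → (30.909,53.983) → (36.548,51.813) → (38.367,46.051) → (34.996,41.036) → (28.974,40.545), returning to the start.

Shape 3 is a closed polygon drawn with `<path>`. Its stroke #0000ff means engrave at S267, F3846. After flipping Y the toolpath is (25.017,33.018) → (162.697,22.538) → (91.790,73.227) → (166.106,91.412) → (178.682,71.414) → (114.456,21.904) → (25.017,33.018), returning to the start.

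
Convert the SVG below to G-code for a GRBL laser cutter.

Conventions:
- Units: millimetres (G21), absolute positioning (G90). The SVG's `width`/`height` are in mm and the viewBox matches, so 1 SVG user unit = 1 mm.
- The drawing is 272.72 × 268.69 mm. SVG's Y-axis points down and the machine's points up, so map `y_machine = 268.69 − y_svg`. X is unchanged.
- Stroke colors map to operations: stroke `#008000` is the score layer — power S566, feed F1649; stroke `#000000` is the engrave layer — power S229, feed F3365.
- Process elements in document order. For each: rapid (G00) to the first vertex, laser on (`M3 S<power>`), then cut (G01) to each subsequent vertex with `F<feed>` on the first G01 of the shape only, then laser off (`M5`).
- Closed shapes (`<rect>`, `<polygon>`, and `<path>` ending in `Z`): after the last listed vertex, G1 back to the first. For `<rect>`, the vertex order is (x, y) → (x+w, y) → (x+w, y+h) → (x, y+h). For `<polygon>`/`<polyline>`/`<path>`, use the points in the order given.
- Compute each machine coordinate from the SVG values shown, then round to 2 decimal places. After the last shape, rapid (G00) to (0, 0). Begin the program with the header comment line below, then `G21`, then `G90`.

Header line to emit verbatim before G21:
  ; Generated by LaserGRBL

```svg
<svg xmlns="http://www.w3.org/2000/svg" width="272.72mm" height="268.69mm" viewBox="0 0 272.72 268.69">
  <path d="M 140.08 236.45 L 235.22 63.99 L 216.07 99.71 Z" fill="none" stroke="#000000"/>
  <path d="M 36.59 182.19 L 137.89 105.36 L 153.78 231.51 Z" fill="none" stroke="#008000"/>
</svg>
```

viewBox `0 0 272.72 268.69` with mm width/height → 1 unit = 1 mm. Flip: y_m = 268.69 − y_svg.

**Shape 1** — `<path>` closed polygon, stroke `#000000` → engrave (S229, F3365). Machine vertices: (140.08,32.24) → (235.22,204.70) → (216.07,168.98) → (140.08,32.24). Closed: final G1 returns to the first vertex.

**Shape 2** — `<path>` regular polygon, stroke `#008000` → score (S566, F1649). Machine vertices: (36.59,86.50) → (137.89,163.33) → (153.78,37.18) → (36.59,86.50). Closed: final G1 returns to the first vertex.

; Generated by LaserGRBL
G21
G90
G00 X140.08 Y32.24
M3 S229
G01 X235.22 Y204.70 F3365
G01 X216.07 Y168.98
G01 X140.08 Y32.24
M5
G00 X36.59 Y86.50
M3 S566
G01 X137.89 Y163.33 F1649
G01 X153.78 Y37.18
G01 X36.59 Y86.50
M5
G00 X0.00 Y0.00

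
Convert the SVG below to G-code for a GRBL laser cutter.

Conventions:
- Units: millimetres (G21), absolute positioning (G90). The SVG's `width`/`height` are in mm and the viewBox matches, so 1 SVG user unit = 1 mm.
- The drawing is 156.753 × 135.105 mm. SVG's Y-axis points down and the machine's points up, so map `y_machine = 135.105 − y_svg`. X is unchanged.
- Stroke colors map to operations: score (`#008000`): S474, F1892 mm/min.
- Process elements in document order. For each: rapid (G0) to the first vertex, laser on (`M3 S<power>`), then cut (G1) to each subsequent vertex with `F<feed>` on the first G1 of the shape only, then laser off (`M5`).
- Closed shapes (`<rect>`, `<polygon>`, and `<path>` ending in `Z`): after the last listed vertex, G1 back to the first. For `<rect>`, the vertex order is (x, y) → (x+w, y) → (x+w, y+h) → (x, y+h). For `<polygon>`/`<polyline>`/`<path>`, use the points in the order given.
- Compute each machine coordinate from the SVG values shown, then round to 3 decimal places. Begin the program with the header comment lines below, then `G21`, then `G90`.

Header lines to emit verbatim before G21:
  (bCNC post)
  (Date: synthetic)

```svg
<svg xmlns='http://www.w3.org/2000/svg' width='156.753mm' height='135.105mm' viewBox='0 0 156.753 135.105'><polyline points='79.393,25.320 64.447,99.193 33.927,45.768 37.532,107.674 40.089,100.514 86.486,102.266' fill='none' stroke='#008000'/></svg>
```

viewBox `0 0 156.753 135.105` with mm width/height → 1 unit = 1 mm. Flip: y_m = 135.105 − y_svg.

**Shape 1** — `<polyline>` open polyline, stroke `#008000` → score (S474, F1892). Machine vertices: (79.393,109.785) → (64.447,35.912) → (33.927,89.337) → (37.532,27.431) → (40.089,34.591) → (86.486,32.839). Open path.

(bCNC post)
(Date: synthetic)
G21
G90
G0 X79.393 Y109.785
M3 S474
G1 X64.447 Y35.912 F1892
G1 X33.927 Y89.337
G1 X37.532 Y27.431
G1 X40.089 Y34.591
G1 X86.486 Y32.839
M5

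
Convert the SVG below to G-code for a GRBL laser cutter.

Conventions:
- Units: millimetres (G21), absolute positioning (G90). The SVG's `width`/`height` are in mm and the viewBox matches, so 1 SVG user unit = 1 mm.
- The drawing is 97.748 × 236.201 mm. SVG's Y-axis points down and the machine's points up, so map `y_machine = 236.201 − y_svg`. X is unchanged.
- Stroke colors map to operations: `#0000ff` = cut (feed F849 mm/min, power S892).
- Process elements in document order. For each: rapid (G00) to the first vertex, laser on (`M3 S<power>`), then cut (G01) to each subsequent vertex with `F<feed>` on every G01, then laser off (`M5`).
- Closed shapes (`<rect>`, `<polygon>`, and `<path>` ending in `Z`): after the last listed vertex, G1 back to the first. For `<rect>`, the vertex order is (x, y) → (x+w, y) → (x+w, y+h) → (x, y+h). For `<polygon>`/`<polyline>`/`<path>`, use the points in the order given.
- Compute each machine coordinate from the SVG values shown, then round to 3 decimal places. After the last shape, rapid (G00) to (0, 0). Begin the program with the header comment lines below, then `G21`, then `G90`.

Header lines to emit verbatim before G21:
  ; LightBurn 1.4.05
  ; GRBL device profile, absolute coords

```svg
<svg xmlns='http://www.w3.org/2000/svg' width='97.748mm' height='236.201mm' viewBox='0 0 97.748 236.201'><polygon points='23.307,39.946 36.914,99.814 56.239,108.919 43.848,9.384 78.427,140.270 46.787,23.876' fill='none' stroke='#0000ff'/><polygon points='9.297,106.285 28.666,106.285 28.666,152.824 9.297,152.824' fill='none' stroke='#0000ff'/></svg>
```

1 u = 1 mm; y_m = 236.201 − y.

[1] `<polygon>` closed polygon, #0000ff→cut S892 F849: (23.307,196.255) → (36.914,136.387) → (56.239,127.282) → (43.848,226.817) → (78.427,95.931) → (46.787,212.325) → (23.307,196.255) (closed)

[2] `<polygon>` rectangle, #0000ff→cut S892 F849: (9.297,129.916) → (28.666,129.916) → (28.666,83.377) → (9.297,83.377) → (9.297,129.916) (closed)

; LightBurn 1.4.05
; GRBL device profile, absolute coords
G21
G90
G00 X23.307 Y196.255
M3 S892
G01 X36.914 Y136.387 F849
G01 X56.239 Y127.282 F849
G01 X43.848 Y226.817 F849
G01 X78.427 Y95.931 F849
G01 X46.787 Y212.325 F849
G01 X23.307 Y196.255 F849
M5
G00 X9.297 Y129.916
M3 S892
G01 X28.666 Y129.916 F849
G01 X28.666 Y83.377 F849
G01 X9.297 Y83.377 F849
G01 X9.297 Y129.916 F849
M5
G00 X0.000 Y0.000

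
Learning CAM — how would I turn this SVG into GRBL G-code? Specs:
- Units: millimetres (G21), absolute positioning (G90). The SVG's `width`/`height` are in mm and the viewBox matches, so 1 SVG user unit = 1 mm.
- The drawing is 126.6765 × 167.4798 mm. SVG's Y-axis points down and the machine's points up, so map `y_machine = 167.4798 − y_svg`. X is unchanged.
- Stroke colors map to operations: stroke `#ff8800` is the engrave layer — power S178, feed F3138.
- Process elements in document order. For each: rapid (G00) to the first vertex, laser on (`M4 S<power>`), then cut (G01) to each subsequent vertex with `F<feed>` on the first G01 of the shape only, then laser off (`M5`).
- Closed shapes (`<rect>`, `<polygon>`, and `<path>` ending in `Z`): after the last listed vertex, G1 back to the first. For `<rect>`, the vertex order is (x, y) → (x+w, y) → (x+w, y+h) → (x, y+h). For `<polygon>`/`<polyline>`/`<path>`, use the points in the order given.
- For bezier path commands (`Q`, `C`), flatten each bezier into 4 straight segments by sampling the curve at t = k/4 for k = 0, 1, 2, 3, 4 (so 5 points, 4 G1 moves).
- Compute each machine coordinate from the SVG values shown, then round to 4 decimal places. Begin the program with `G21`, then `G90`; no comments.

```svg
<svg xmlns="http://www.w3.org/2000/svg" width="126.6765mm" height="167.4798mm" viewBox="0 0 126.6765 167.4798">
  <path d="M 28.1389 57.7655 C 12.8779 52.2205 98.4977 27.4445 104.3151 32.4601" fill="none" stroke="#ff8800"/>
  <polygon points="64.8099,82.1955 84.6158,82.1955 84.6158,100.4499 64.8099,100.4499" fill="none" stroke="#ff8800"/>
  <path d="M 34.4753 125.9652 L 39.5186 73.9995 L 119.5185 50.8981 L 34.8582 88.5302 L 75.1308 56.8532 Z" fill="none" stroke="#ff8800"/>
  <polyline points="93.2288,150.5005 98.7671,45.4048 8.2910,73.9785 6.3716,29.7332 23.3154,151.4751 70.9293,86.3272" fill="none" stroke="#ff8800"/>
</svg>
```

G21
G90
G00 X28.1389 Y109.7143
M4 S178
G01 X32.7851 Y116.7129 F3138
G01 X58.3226 Y126.3272
G01 X87.8123 Y133.9615
G01 X104.3151 Y135.0197
M5
G00 X64.8099 Y85.2843
M4 S178
G01 X84.6158 Y85.2843 F3138
G01 X84.6158 Y67.0299
G01 X64.8099 Y67.0299
G01 X64.8099 Y85.2843
M5
G00 X34.4753 Y41.5146
M4 S178
G01 X39.5186 Y93.4803 F3138
G01 X119.5185 Y116.5817
G01 X34.8582 Y78.9496
G01 X75.1308 Y110.6266
G01 X34.4753 Y41.5146
M5
G00 X93.2288 Y16.9793
M4 S178
G01 X98.7671 Y122.0750 F3138
G01 X8.2910 Y93.5013
G01 X6.3716 Y137.7466
G01 X23.3154 Y16.0047
G01 X70.9293 Y81.1526
M5

viewBox `0 0 126.6765 167.4798` with mm width/height → 1 unit = 1 mm. Flip: y_m = 167.4798 − y_svg.

**Shape 1** — `<path>` cubic bezier, stroke `#ff8800` → engrave (S178, F3138). Control points (SVG): P0=(28.1389,57.7655), P1=(12.8779,52.2205), P2=(98.4977,27.4445), P3=(104.3151,32.4601); sampled at t=k/4. Machine vertices: (28.1389,109.7143) → (32.7851,116.7129) → (58.3226,126.3272) → (87.8123,133.9615) → (104.3151,135.0197). Open path.

**Shape 2** — `<polygon>` rectangle, stroke `#ff8800` → engrave (S178, F3138). Machine vertices: (64.8099,85.2843) → (84.6158,85.2843) → (84.6158,67.0299) → (64.8099,67.0299) → (64.8099,85.2843). Closed: final G1 returns to the first vertex.

**Shape 3** — `<path>` closed polygon, stroke `#ff8800` → engrave (S178, F3138). Machine vertices: (34.4753,41.5146) → (39.5186,93.4803) → (119.5185,116.5817) → (34.8582,78.9496) → (75.1308,110.6266) → (34.4753,41.5146). Closed: final G1 returns to the first vertex.

**Shape 4** — `<polyline>` open polyline, stroke `#ff8800` → engrave (S178, F3138). Machine vertices: (93.2288,16.9793) → (98.7671,122.0750) → (8.2910,93.5013) → (6.3716,137.7466) → (23.3154,16.0047) → (70.9293,81.1526). Open path.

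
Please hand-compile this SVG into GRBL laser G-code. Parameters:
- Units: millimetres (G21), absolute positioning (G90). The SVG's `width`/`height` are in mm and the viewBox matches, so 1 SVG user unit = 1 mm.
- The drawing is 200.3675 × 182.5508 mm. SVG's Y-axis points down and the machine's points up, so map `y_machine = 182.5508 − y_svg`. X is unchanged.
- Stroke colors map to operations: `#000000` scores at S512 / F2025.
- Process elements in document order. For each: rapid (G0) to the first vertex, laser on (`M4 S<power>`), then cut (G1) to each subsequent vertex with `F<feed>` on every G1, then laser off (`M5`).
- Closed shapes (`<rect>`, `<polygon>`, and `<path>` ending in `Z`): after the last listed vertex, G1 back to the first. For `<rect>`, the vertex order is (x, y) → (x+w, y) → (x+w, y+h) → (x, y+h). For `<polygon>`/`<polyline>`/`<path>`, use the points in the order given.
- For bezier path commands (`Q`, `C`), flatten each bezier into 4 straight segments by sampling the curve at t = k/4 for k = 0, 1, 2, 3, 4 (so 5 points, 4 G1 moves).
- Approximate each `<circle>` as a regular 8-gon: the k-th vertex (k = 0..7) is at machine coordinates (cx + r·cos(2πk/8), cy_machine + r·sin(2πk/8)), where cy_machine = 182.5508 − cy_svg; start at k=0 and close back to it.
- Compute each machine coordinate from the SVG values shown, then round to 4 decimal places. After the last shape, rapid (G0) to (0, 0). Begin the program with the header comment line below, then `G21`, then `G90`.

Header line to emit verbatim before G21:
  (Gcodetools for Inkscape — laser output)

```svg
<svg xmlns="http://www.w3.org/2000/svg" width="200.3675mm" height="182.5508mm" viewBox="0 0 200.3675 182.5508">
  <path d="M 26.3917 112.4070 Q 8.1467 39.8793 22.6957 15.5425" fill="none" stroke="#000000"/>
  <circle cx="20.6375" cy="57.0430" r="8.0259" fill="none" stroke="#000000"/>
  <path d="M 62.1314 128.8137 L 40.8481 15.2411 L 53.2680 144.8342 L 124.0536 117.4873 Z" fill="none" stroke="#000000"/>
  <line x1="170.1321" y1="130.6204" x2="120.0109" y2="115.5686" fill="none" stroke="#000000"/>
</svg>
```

1 u = 1 mm; y_m = 182.5508 − y.

[1] `<path>` quadratic bezier, #000000→score S512 F2025: (26.3917,70.1438) → (19.3188,103.3957) → (16.3452,130.6238) → (17.4708,151.8280) → (22.6957,167.0083)

[2] `<circle>` circle, #000000→score S512 F2025: (28.6634,125.5078) → (26.3127,131.1830) → (20.6375,133.5337) → (14.9623,131.1830) → (12.6116,125.5078) → (14.9623,119.8326) → (20.6375,117.4819) → (26.3127,119.8326) → (28.6634,125.5078) (closed)

[3] `<path>` closed polygon, #000000→score S512 F2025: (62.1314,53.7371) → (40.8481,167.3097) → (53.2680,37.7166) → (124.0536,65.0635) → (62.1314,53.7371) (closed)

[4] `<line>` line segment, #000000→score S512 F2025: (170.1321,51.9304) → (120.0109,66.9822)

(Gcodetools for Inkscape — laser output)
G21
G90
G0 X26.3917 Y70.1438
M4 S512
G1 X19.3188 Y103.3957 F2025
G1 X16.3452 Y130.6238 F2025
G1 X17.4708 Y151.8280 F2025
G1 X22.6957 Y167.0083 F2025
M5
G0 X28.6634 Y125.5078
M4 S512
G1 X26.3127 Y131.1830 F2025
G1 X20.6375 Y133.5337 F2025
G1 X14.9623 Y131.1830 F2025
G1 X12.6116 Y125.5078 F2025
G1 X14.9623 Y119.8326 F2025
G1 X20.6375 Y117.4819 F2025
G1 X26.3127 Y119.8326 F2025
G1 X28.6634 Y125.5078 F2025
M5
G0 X62.1314 Y53.7371
M4 S512
G1 X40.8481 Y167.3097 F2025
G1 X53.2680 Y37.7166 F2025
G1 X124.0536 Y65.0635 F2025
G1 X62.1314 Y53.7371 F2025
M5
G0 X170.1321 Y51.9304
M4 S512
G1 X120.0109 Y66.9822 F2025
M5
G0 X0.0000 Y0.0000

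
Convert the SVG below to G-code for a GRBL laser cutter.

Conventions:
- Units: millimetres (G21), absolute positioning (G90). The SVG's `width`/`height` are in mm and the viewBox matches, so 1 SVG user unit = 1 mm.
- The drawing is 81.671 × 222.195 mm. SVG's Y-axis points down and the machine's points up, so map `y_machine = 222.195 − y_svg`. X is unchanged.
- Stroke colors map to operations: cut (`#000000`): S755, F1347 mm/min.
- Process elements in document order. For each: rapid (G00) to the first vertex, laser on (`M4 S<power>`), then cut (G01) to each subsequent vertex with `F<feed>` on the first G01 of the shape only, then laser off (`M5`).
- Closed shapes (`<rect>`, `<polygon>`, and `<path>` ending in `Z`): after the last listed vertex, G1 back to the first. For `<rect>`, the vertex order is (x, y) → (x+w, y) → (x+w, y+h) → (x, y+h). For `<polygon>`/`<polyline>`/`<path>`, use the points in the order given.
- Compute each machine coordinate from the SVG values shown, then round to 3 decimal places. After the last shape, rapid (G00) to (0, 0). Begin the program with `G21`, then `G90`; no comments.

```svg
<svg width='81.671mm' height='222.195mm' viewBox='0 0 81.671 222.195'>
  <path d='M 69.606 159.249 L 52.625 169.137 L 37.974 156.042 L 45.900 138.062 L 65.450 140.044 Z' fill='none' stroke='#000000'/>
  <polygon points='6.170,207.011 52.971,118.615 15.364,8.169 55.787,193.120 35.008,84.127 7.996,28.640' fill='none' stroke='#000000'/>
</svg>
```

G21
G90
G00 X69.606 Y62.946
M4 S755
G01 X52.625 Y53.058 F1347
G01 X37.974 Y66.153
G01 X45.900 Y84.133
G01 X65.450 Y82.151
G01 X69.606 Y62.946
M5
G00 X6.170 Y15.184
M4 S755
G01 X52.971 Y103.580 F1347
G01 X15.364 Y214.026
G01 X55.787 Y29.075
G01 X35.008 Y138.068
G01 X7.996 Y193.555
G01 X6.170 Y15.184
M5
G00 X0.000 Y0.000

Since the viewBox matches the mm dimensions, user units are millimetres directly. The only transform is the Y-flip y_m = 222.195 − y_svg.

Shape 1 is a regular polygon drawn with `<path>`. Its stroke #000000 means cut at S755, F1347. After flipping Y the toolpath is (69.606,62.946) → (52.625,53.058) → (37.974,66.153) → (45.900,84.133) → (65.450,82.151) → (69.606,62.946), returning to the start.

Shape 2 is a closed polygon drawn with `<polygon>`. Its stroke #000000 means cut at S755, F1347. After flipping Y the toolpath is (6.170,15.184) → (52.971,103.580) → (15.364,214.026) → (55.787,29.075) → (35.008,138.068) → (7.996,193.555) → (6.170,15.184), returning to the start.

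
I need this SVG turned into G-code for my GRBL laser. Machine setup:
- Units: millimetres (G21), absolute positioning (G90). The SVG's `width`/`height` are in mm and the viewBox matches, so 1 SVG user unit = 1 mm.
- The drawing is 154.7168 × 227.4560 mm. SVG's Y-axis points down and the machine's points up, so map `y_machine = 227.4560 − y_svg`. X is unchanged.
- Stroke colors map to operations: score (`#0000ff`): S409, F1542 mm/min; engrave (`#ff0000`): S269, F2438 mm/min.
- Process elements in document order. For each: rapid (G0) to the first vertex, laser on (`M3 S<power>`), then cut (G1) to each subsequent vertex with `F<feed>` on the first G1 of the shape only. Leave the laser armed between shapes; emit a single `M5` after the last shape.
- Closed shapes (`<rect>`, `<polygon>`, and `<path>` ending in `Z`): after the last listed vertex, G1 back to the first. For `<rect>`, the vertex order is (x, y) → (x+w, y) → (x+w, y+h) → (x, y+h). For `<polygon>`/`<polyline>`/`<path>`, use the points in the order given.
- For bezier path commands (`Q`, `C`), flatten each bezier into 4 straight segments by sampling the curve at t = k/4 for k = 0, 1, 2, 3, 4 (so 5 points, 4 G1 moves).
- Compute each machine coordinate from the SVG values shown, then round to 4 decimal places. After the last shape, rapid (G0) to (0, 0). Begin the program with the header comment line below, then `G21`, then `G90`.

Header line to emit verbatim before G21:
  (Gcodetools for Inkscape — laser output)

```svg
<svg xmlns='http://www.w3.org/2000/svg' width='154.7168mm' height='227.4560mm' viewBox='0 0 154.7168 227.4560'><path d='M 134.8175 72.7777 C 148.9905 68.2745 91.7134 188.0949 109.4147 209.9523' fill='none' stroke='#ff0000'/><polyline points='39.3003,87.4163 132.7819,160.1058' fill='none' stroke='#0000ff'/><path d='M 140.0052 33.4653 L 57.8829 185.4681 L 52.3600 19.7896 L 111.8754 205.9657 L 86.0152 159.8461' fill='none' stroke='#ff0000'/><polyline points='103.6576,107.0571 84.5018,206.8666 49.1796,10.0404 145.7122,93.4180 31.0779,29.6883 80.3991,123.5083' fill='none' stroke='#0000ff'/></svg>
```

(Gcodetools for Inkscape — laser output)
G21
G90
G0 X134.8175 Y154.6783
M3 S269
G1 X134.3383 Y138.2183 F2438
G1 X120.7930 Y95.9762
G1 X107.9092 Y48.7916
G1 X109.4147 Y17.5037
G0 X39.3003 Y140.0397
M3 S409
G1 X132.7819 Y67.3502 F1542
G0 X140.0052 Y193.9907
M3 S269
G1 X57.8829 Y41.9879 F2438
G1 X52.3600 Y207.6664
G1 X111.8754 Y21.4903
G1 X86.0152 Y67.6099
G0 X103.6576 Y120.3989
M3 S409
G1 X84.5018 Y20.5894 F1542
G1 X49.1796 Y217.4156
G1 X145.7122 Y134.0380
G1 X31.0779 Y197.7677
G1 X80.3991 Y103.9477
M5
G0 X0.0000 Y0.0000

Since the viewBox matches the mm dimensions, user units are millimetres directly. The only transform is the Y-flip y_m = 227.4560 − y_svg.

Shape 1 is a cubic bezier drawn with `<path>`. Its stroke #ff0000 means engrave at S269, F2438. After flipping Y the toolpath is (134.8175,154.6783) → (134.3383,138.2183) → (120.7930,95.9762) → (107.9092,48.7916) → (109.4147,17.5037).

Shape 2 is a line segment drawn with `<polyline>`. Its stroke #0000ff means score at S409, F1542. After flipping Y the toolpath is (39.3003,140.0397) → (132.7819,67.3502).

Shape 3 is a open polyline drawn with `<path>`. Its stroke #ff0000 means engrave at S269, F2438. After flipping Y the toolpath is (140.0052,193.9907) → (57.8829,41.9879) → (52.3600,207.6664) → (111.8754,21.4903) → (86.0152,67.6099).

Shape 4 is a open polyline drawn with `<polyline>`. Its stroke #0000ff means score at S409, F1542. After flipping Y the toolpath is (103.6576,120.3989) → (84.5018,20.5894) → (49.1796,217.4156) → (145.7122,134.0380) → (31.0779,197.7677) → (80.3991,103.9477).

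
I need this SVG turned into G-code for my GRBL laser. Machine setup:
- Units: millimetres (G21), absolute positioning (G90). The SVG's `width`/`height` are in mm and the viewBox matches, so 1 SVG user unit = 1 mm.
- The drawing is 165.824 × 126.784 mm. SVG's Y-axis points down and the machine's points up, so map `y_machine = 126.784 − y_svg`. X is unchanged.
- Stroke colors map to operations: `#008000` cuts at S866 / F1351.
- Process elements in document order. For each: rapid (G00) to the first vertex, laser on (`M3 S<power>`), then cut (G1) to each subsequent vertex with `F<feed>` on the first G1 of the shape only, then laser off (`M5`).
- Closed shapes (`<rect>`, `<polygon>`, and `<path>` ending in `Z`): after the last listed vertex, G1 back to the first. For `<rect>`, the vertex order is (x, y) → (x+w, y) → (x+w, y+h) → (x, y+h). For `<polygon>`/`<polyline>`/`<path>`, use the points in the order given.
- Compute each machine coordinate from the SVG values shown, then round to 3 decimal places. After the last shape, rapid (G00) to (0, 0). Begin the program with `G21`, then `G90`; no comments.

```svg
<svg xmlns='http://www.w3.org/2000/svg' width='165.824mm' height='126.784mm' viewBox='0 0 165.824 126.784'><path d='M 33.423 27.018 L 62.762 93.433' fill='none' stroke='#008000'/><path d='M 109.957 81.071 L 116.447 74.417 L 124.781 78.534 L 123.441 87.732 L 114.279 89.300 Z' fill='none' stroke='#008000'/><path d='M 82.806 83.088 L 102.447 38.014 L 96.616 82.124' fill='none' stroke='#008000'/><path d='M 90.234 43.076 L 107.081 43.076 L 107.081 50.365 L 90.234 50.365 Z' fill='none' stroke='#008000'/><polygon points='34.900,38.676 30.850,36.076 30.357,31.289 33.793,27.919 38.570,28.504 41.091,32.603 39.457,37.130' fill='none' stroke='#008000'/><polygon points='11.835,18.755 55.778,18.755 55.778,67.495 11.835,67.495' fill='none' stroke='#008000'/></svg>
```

viewBox `0 0 165.824 126.784` with mm width/height → 1 unit = 1 mm. Flip: y_m = 126.784 − y_svg.

**Shape 1** — `<path>` line segment, stroke `#008000` → cut (S866, F1351). Machine vertices: (33.423,99.766) → (62.762,33.351). Open path.

**Shape 2** — `<path>` regular polygon, stroke `#008000` → cut (S866, F1351). Machine vertices: (109.957,45.713) → (116.447,52.367) → (124.781,48.250) → (123.441,39.052) → (114.279,37.484) → (109.957,45.713). Closed: final G1 returns to the first vertex.

**Shape 3** — `<path>` open polyline, stroke `#008000` → cut (S866, F1351). Machine vertices: (82.806,43.696) → (102.447,88.770) → (96.616,44.660). Open path.

**Shape 4** — `<path>` rectangle, stroke `#008000` → cut (S866, F1351). Machine vertices: (90.234,83.708) → (107.081,83.708) → (107.081,76.419) → (90.234,76.419) → (90.234,83.708). Closed: final G1 returns to the first vertex.

**Shape 5** — `<polygon>` regular polygon, stroke `#008000` → cut (S866, F1351). Machine vertices: (34.900,88.108) → (30.850,90.708) → (30.357,95.495) → (33.793,98.865) → (38.570,98.280) → (41.091,94.181) → (39.457,89.654) → (34.900,88.108). Closed: final G1 returns to the first vertex.

**Shape 6** — `<polygon>` rectangle, stroke `#008000` → cut (S866, F1351). Machine vertices: (11.835,108.029) → (55.778,108.029) → (55.778,59.289) → (11.835,59.289) → (11.835,108.029). Closed: final G1 returns to the first vertex.

G21
G90
G00 X33.423 Y99.766
M3 S866
G1 X62.762 Y33.351 F1351
M5
G00 X109.957 Y45.713
M3 S866
G1 X116.447 Y52.367 F1351
G1 X124.781 Y48.250
G1 X123.441 Y39.052
G1 X114.279 Y37.484
G1 X109.957 Y45.713
M5
G00 X82.806 Y43.696
M3 S866
G1 X102.447 Y88.770 F1351
G1 X96.616 Y44.660
M5
G00 X90.234 Y83.708
M3 S866
G1 X107.081 Y83.708 F1351
G1 X107.081 Y76.419
G1 X90.234 Y76.419
G1 X90.234 Y83.708
M5
G00 X34.900 Y88.108
M3 S866
G1 X30.850 Y90.708 F1351
G1 X30.357 Y95.495
G1 X33.793 Y98.865
G1 X38.570 Y98.280
G1 X41.091 Y94.181
G1 X39.457 Y89.654
G1 X34.900 Y88.108
M5
G00 X11.835 Y108.029
M3 S866
G1 X55.778 Y108.029 F1351
G1 X55.778 Y59.289
G1 X11.835 Y59.289
G1 X11.835 Y108.029
M5
G00 X0.000 Y0.000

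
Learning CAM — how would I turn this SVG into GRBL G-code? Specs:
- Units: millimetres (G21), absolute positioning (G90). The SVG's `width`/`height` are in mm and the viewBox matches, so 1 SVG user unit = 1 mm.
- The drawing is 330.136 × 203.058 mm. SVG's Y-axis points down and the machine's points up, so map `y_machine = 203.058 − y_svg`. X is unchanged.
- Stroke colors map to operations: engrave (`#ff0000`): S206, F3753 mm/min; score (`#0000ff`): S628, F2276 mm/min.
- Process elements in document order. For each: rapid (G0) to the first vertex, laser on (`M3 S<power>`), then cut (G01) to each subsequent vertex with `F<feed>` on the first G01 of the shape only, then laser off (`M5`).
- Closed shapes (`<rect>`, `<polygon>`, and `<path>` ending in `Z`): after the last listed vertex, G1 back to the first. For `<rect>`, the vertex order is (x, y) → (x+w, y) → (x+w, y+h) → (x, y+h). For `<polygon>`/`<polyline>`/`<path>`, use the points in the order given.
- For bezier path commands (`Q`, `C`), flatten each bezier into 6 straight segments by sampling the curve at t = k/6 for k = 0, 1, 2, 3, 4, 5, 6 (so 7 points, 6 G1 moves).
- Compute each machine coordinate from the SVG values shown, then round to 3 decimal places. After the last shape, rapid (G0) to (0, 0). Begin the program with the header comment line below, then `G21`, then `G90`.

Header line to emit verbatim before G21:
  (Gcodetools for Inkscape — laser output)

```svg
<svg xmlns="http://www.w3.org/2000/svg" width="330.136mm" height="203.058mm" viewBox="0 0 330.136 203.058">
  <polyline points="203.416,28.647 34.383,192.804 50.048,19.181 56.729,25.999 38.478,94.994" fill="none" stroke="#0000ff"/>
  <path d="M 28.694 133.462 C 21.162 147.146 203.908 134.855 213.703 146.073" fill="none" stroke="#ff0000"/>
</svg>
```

(Gcodetools for Inkscape — laser output)
G21
G90
G0 X203.416 Y174.411
M3 S628
G01 X34.383 Y10.254 F2276
G01 X50.048 Y183.877
G01 X56.729 Y177.059
G01 X38.478 Y108.064
M5
G0 X28.694 Y69.596
M3 S206
G01 X39.103 Y64.689 F3753
G01 X71.135 Y62.738
G01 X114.701 Y62.366
G01 X159.711 Y62.199
G01 X196.075 Y60.864
G01 X213.703 Y56.985
M5
G0 X0.000 Y0.000

1 u = 1 mm; y_m = 203.058 − y.

[1] `<polyline>` open polyline, #0000ff→score S628 F2276: (203.416,174.411) → (34.383,10.254) → (50.048,183.877) → (56.729,177.059) → (38.478,108.064)

[2] `<path>` cubic bezier, #ff0000→engrave S206 F3753: (28.694,69.596) → (39.103,64.689) → (71.135,62.738) → (114.701,62.366) → (159.711,62.199) → (196.075,60.864) → (213.703,56.985)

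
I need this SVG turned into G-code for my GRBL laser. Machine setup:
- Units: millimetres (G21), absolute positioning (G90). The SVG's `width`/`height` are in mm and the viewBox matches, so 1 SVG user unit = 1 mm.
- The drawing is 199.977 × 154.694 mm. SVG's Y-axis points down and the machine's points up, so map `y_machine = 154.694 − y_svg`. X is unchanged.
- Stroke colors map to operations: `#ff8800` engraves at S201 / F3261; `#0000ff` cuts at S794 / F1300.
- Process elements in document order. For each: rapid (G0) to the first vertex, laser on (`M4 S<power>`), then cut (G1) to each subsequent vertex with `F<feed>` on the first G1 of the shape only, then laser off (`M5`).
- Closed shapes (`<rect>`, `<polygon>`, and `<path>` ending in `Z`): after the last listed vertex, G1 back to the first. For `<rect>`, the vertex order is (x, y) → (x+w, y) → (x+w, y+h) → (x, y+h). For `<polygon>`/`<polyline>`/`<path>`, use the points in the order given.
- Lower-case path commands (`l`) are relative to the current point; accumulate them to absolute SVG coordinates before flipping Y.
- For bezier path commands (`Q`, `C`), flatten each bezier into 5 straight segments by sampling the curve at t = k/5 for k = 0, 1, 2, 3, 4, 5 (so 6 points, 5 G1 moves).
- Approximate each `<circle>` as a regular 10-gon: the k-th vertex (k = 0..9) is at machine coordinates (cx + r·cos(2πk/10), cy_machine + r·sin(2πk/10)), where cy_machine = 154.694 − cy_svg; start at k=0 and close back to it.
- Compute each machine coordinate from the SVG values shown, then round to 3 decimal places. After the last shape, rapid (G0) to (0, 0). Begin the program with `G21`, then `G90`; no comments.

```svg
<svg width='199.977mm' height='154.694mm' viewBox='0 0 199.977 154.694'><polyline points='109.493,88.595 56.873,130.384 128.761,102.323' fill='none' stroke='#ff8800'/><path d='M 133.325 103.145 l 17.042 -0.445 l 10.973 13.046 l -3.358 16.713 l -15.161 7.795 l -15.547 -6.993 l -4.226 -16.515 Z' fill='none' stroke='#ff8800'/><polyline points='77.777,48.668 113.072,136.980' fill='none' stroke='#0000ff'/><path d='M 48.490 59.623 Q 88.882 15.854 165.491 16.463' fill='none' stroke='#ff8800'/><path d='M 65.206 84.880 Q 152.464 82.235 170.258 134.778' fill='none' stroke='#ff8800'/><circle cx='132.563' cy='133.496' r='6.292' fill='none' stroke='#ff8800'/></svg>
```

Since the viewBox matches the mm dimensions, user units are millimetres directly. The only transform is the Y-flip y_m = 154.694 − y_svg.

Shape 1 is a open polyline drawn with `<polyline>`. Its stroke #ff8800 means engrave at S201, F3261. After flipping Y the toolpath is (109.493,66.099) → (56.873,24.310) → (128.761,52.371).

Shape 2 is a regular polygon drawn with `<path>`. Its stroke #ff8800 means engrave at S201, F3261. After flipping Y the toolpath is (133.325,51.549) → (150.367,51.994) → (161.340,38.948) → (157.982,22.235) → (142.821,14.440) → (127.274,21.433) → (123.048,37.948) → (133.325,51.549), returning to the start.

Shape 3 is a line segment drawn with `<polyline>`. Its stroke #0000ff means cut at S794, F1300. After flipping Y the toolpath is (77.777,106.026) → (113.072,17.714).

Shape 4 is a quadratic bezier drawn with `<path>`. Its stroke #ff8800 means engrave at S201, F3261. After flipping Y the toolpath is (48.490,95.071) → (66.095,110.803) → (86.598,122.986) → (109.999,131.618) → (136.296,136.699) → (165.491,138.231).

Shape 5 is a quadratic bezier drawn with `<path>`. Its stroke #ff8800 means engrave at S201, F3261. After flipping Y the toolpath is (65.206,69.814) → (97.331,68.664) → (123.898,63.100) → (144.909,53.120) → (160.362,38.726) → (170.258,19.916).

Shape 6 is a circle drawn with `<circle>`. Its stroke #ff8800 means engrave at S201, F3261. After flipping Y the toolpath is (138.855,21.198) → (137.653,24.896) → (134.507,27.182) → (130.619,27.182) → (127.473,24.896) → (126.271,21.198) → (127.473,17.500) → (130.619,15.214) → (134.507,15.214) → (137.653,17.500) → (138.855,21.198), returning to the start.

G21
G90
G0 X109.493 Y66.099
M4 S201
G1 X56.873 Y24.310 F3261
G1 X128.761 Y52.371
M5
G0 X133.325 Y51.549
M4 S201
G1 X150.367 Y51.994 F3261
G1 X161.340 Y38.948
G1 X157.982 Y22.235
G1 X142.821 Y14.440
G1 X127.274 Y21.433
G1 X123.048 Y37.948
G1 X133.325 Y51.549
M5
G0 X77.777 Y106.026
M4 S794
G1 X113.072 Y17.714 F1300
M5
G0 X48.490 Y95.071
M4 S201
G1 X66.095 Y110.803 F3261
G1 X86.598 Y122.986
G1 X109.999 Y131.618
G1 X136.296 Y136.699
G1 X165.491 Y138.231
M5
G0 X65.206 Y69.814
M4 S201
G1 X97.331 Y68.664 F3261
G1 X123.898 Y63.100
G1 X144.909 Y53.120
G1 X160.362 Y38.726
G1 X170.258 Y19.916
M5
G0 X138.855 Y21.198
M4 S201
G1 X137.653 Y24.896 F3261
G1 X134.507 Y27.182
G1 X130.619 Y27.182
G1 X127.473 Y24.896
G1 X126.271 Y21.198
G1 X127.473 Y17.500
G1 X130.619 Y15.214
G1 X134.507 Y15.214
G1 X137.653 Y17.500
G1 X138.855 Y21.198
M5
G0 X0.000 Y0.000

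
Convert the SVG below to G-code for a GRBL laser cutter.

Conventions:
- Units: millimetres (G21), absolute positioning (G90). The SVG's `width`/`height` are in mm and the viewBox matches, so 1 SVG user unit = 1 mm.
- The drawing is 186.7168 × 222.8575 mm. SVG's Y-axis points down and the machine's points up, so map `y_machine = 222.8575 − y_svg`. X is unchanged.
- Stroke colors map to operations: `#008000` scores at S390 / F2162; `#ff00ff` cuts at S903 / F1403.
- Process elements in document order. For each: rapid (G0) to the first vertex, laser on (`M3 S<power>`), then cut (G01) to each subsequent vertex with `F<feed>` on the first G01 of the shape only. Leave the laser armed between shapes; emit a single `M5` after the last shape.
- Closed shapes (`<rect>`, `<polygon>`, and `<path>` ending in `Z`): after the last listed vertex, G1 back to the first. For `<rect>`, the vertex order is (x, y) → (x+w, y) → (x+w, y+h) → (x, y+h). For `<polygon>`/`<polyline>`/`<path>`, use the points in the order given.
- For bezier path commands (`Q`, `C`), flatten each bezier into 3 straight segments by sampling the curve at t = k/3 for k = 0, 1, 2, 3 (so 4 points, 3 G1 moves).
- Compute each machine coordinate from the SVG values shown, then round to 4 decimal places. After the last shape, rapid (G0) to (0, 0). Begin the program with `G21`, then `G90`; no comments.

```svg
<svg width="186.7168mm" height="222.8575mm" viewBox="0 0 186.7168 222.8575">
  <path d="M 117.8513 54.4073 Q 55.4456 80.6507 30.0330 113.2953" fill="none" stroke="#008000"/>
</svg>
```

G21
G90
G0 X117.8513 Y168.4502
M3 S390
G01 X80.3578 Y150.2434 F2162
G01 X51.0851 Y130.6140
G01 X30.0330 Y109.5622
M5
G0 X0.0000 Y0.0000

Since the viewBox matches the mm dimensions, user units are millimetres directly. The only transform is the Y-flip y_m = 222.8575 − y_svg.

Shape 1 is a quadratic bezier drawn with `<path>`. Its stroke #008000 means score at S390, F2162. After flipping Y the toolpath is (117.8513,168.4502) → (80.3578,150.2434) → (51.0851,130.6140) → (30.0330,109.5622).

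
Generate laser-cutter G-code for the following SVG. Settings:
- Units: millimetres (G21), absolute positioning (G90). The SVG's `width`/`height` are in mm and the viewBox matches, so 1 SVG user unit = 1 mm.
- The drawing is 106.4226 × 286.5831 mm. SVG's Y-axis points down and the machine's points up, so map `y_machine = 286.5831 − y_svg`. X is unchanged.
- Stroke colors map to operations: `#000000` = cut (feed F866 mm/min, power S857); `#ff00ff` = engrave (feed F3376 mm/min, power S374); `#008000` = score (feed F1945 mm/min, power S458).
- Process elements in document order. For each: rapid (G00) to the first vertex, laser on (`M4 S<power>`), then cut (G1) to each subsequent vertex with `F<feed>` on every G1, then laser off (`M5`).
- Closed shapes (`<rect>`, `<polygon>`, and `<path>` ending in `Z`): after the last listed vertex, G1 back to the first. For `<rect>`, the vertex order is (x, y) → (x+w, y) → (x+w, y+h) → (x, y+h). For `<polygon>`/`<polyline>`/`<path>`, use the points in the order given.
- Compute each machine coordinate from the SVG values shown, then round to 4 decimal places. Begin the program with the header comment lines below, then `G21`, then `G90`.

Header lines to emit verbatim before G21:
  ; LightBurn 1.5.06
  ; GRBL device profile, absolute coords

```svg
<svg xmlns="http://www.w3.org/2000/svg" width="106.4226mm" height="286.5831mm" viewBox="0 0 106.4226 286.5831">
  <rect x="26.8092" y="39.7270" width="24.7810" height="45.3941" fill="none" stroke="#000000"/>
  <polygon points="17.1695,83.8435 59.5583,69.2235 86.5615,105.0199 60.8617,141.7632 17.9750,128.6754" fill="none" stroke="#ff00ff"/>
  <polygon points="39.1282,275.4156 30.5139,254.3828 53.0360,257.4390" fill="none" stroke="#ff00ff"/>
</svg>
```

Since the viewBox matches the mm dimensions, user units are millimetres directly. The only transform is the Y-flip y_m = 286.5831 − y_svg.

Shape 1 is a rectangle drawn with `<rect>`. Its stroke #000000 means cut at S857, F866. After flipping Y the toolpath is (26.8092,246.8561) → (51.5902,246.8561) → (51.5902,201.4620) → (26.8092,201.4620) → (26.8092,246.8561), returning to the start.

Shape 2 is a regular polygon drawn with `<polygon>`. Its stroke #ff00ff means engrave at S374, F3376. After flipping Y the toolpath is (17.1695,202.7396) → (59.5583,217.3596) → (86.5615,181.5632) → (60.8617,144.8199) → (17.9750,157.9077) → (17.1695,202.7396), returning to the start.

Shape 3 is a regular polygon drawn with `<polygon>`. Its stroke #ff00ff means engrave at S374, F3376. After flipping Y the toolpath is (39.1282,11.1675) → (30.5139,32.2003) → (53.0360,29.1441) → (39.1282,11.1675), returning to the start.

; LightBurn 1.5.06
; GRBL device profile, absolute coords
G21
G90
G00 X26.8092 Y246.8561
M4 S857
G1 X51.5902 Y246.8561 F866
G1 X51.5902 Y201.4620 F866
G1 X26.8092 Y201.4620 F866
G1 X26.8092 Y246.8561 F866
M5
G00 X17.1695 Y202.7396
M4 S374
G1 X59.5583 Y217.3596 F3376
G1 X86.5615 Y181.5632 F3376
G1 X60.8617 Y144.8199 F3376
G1 X17.9750 Y157.9077 F3376
G1 X17.1695 Y202.7396 F3376
M5
G00 X39.1282 Y11.1675
M4 S374
G1 X30.5139 Y32.2003 F3376
G1 X53.0360 Y29.1441 F3376
G1 X39.1282 Y11.1675 F3376
M5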